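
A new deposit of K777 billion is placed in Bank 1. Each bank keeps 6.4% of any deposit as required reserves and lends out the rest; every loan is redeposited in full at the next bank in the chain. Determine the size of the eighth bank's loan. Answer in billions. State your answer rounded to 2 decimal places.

Each bank lends a fraction (1 − rr) = 0.9360 of the deposit it receives, so Bank 8 receives 777·0.9360^7 and lends 777·0.9360^8 ≈ 457.7494 billion.

K457.75 billion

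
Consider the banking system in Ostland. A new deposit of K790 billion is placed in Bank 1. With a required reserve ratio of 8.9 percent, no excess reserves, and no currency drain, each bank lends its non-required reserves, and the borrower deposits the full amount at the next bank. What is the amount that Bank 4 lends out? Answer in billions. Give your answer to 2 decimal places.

K544.13 billion

Each bank lends a fraction (1 − rr) = 0.9110 of the deposit it receives, so Bank 4 receives 790·0.9110^3 and lends 790·0.9110^4 ≈ 544.1274 billion.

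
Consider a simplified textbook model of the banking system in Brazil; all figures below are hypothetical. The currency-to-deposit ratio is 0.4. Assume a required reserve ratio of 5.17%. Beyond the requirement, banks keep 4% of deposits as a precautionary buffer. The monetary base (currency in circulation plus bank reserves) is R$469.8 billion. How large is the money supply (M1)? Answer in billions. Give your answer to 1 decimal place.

The money multiplier is m = (1 + c) / (rr + e + c) = (1 + 0.4) / (0.0517 + 0.04 + 0.4) ≈ 2.84726.
So M = m × MB = 2.84726 × 469.8 ≈ 1337.6427 billion.

R$1337.6 billion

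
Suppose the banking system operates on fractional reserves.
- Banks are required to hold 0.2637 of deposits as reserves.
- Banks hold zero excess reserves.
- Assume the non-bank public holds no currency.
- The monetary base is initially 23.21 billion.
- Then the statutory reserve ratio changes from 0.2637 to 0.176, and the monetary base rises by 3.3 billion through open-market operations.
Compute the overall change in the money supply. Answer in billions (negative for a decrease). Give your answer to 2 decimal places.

62.61 billion

Before: m₁ = 1 / (0.2637) ≈ 3.79219, MB₁ = 23.21, so M₁ = 3.79219 × 23.21 ≈ 88.0167 billion.
After: m₂ = 1 / (0.176) ≈ 5.68182, MB₂ = 23.21 + 3.3 = 26.51, so M₂ = 5.68182 × 26.51 ≈ 150.625 billion.
ΔM = M₂ − M₁ = 150.625 − 88.0167 = 62.6083 billion.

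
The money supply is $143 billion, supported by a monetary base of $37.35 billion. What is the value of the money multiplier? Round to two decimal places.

The money multiplier is m = M / MB = 143 / 37.35 ≈ 3.82865.

3.83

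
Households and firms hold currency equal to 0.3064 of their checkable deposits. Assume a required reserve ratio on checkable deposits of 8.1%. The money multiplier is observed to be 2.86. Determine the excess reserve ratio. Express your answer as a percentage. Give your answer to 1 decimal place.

6.9%

Using m = 2.86. Since m = (1 + c)/(c + rr + e), the denominator satisfies c + rr + e = (1 + c)/m = (1 + 0.3064) / 2.86 ≈ 0.456783.
With c = 0.3064 and rr = 0.081, the excess reserve ratio is 0.456783 − 0.3064 − 0.081 = 0.069383.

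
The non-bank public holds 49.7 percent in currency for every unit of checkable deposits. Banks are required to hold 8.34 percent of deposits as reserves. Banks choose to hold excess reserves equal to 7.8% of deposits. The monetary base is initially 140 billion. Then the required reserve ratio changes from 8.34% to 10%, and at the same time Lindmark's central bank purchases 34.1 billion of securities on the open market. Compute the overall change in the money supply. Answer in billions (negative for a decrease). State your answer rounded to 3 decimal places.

Before: m₁ = (1 + 0.497) / (0.0834 + 0.078 + 0.497) ≈ 2.2736938, MB₁ = 140, so M₁ = 2.2736938 × 140 ≈ 318.3171 billion.
After: m₂ = (1 + 0.497) / (0.1 + 0.078 + 0.497) ≈ 2.2177778, MB₂ = 140 + 34.1 = 174.1, so M₂ = 2.2177778 × 174.1 ≈ 386.1151 billion.
ΔM = M₂ − M₁ = 386.1151 − 318.3171 = 67.798 billion.

67.798 billion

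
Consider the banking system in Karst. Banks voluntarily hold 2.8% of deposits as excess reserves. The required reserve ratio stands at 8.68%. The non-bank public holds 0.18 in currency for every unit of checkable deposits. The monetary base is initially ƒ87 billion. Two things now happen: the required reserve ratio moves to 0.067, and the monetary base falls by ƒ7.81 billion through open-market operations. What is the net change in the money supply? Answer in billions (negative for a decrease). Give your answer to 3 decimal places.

-8.439 billion

Before: m₁ = (1 + 0.18) / (0.0868 + 0.028 + 0.18) ≈ 4.002714, MB₁ = 87, so M₁ = 4.002714 × 87 ≈ 348.2361 billion.
After: m₂ = (1 + 0.18) / (0.067 + 0.028 + 0.18) ≈ 4.290909, MB₂ = 87 − 7.81 = 79.19, so M₂ = 4.290909 × 79.19 ≈ 339.7971 billion.
ΔM = M₂ − M₁ = 339.7971 − 348.2361 = -8.439 billion.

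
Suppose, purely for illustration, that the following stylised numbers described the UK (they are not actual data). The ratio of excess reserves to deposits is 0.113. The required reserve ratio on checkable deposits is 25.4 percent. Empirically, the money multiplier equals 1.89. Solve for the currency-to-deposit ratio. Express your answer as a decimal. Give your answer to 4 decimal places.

Using m = 1.89. From m = (1 + c)/(c + rr + e), rearranging gives 1 + c = m·(c + rr + e), so c·(1 − m) = m·(rr + e) − 1.
Hence c = [m·(rr + e) − 1]/(1 − m) = [1.89 × (0.254 + 0.113) − 1] / (1 − 1.89) ≈ 0.344236.

0.3442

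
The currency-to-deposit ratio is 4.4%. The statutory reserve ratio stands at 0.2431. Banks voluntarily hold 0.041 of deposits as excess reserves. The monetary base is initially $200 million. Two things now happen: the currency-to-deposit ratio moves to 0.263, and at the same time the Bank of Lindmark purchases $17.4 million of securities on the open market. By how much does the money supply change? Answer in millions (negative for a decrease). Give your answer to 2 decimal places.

-134.52 million

Before: m₁ = (1 + 0.044) / (0.2431 + 0.041 + 0.044) ≈ 3.181957, MB₁ = 200, so M₁ = 3.181957 × 200 = 636.3914 million.
After: m₂ = (1 + 0.263) / (0.2431 + 0.041 + 0.263) ≈ 2.308536, MB₂ = 200 + 17.4 = 217.4, so M₂ = 2.308536 × 217.4 ≈ 501.8757 million.
ΔM = M₂ − M₁ = 501.8757 − 636.3914 = -134.5157 million.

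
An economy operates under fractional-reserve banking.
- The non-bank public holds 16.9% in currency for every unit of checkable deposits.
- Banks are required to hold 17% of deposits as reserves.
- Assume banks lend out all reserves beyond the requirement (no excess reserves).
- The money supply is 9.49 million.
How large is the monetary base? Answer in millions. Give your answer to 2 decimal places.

2.75 million

The money multiplier is m = (1 + c) / (rr + c) = (1 + 0.169) / (0.17 + 0.169) ≈ 3.4484.
MB = M / m = 9.49 / 3.4484 ≈ 2.752 million.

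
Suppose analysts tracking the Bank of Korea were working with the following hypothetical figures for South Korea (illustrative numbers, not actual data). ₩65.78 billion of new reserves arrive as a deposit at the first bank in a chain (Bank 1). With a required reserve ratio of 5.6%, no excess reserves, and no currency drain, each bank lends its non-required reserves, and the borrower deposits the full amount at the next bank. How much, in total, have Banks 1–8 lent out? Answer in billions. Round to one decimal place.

Bank i lends (1 − rr)^i of the original deposit: Bank 1 lends 65.78·0.9440 ≈ 62.0963, Bank 2 lends 65.78·0.9440² ≈ 58.6189, and so on.
Summing a geometric series: total = 65.78·[0.9440·(1 − 0.9440^8) / (1 − 0.9440)] ≈ 409.5785 billion.

₩409.6 billion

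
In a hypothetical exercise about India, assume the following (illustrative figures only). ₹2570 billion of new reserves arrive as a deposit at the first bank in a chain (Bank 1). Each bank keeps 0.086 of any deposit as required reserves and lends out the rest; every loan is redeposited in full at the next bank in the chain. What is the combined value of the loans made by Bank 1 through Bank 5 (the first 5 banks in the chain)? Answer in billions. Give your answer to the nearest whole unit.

Bank i lends (1 − rr)^i of the original deposit: Bank 1 lends 2570·0.9140 = 2348.9800, Bank 2 lends 2570·0.9140² ≈ 2146.9677, and so on.
Summing a geometric series: total = 2570·[0.9140·(1 − 0.9140^5) / (1 − 0.9140)] ≈ 9891.1658 billion.

₹9891 billion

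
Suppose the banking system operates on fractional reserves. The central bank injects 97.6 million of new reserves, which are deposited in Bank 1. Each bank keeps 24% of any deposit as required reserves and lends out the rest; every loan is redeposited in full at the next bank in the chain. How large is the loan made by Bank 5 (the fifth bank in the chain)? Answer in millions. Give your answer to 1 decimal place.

24.7 million

Each bank lends a fraction (1 − rr) = 0.7600 of the deposit it receives, so Bank 5 receives 97.6·0.7600^4 and lends 97.6·0.7600^5 ≈ 24.7467 million.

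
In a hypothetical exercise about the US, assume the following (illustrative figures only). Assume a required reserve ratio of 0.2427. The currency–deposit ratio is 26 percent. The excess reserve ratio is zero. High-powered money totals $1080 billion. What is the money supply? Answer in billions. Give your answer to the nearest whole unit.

The money multiplier is m = (1 + c) / (rr + c) = (1 + 0.26) / (0.2427 + 0.26) ≈ 2.50647.
So M = m × MB = 2.50647 × 1080 = 2706.9876 billion.

$2707 billion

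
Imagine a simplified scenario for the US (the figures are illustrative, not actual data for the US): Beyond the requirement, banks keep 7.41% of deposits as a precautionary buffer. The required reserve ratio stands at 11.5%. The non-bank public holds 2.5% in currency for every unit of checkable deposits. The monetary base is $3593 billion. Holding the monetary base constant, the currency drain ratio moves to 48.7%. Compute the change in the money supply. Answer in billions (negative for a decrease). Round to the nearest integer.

Initially m₁ = (1 + 0.025) / (0.115 + 0.0741 + 0.025) ≈ 4.78748, so M₁ = 4.78748 × 3593 ≈ 17201.4156 billion.
After the change m₂ = (1 + 0.487) / (0.115 + 0.0741 + 0.487) ≈ 2.19938, so M₂ = 2.19938 × 3593 ≈ 7902.3723 billion.
ΔM = M₂ − M₁ = 7902.3723 − 17201.4156 = -9299.0433 billion.

-9299 billion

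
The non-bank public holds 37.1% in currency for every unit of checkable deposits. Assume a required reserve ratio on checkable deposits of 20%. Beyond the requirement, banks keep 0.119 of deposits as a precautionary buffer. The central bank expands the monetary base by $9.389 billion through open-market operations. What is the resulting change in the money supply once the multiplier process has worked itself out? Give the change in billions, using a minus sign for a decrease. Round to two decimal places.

The money multiplier is m = (1 + c) / (rr + e + c) = (1 + 0.371) / (0.2 + 0.119 + 0.371) ≈ 1.9870.
The purchase adds 9.389 billion of base, so ΔM = m × ΔMB = 1.9870 × (+9.389) ≈ 18.6559 billion.

$18.66 billion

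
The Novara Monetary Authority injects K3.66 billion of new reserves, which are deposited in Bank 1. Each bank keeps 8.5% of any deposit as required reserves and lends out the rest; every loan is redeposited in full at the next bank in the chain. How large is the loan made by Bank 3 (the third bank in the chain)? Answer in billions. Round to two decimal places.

Each bank lends a fraction (1 − rr) = 0.9150 of the deposit it receives, so Bank 3 receives 3.66·0.9150^2 and lends 3.66·0.9150^3 ≈ 2.8038 billion.

K2.80 billion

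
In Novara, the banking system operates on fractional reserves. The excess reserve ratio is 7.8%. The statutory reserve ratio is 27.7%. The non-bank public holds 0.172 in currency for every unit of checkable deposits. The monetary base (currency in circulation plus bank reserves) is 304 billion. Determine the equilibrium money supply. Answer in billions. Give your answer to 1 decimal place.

The money multiplier is m = (1 + c) / (rr + e + c) = (1 + 0.172) / (0.277 + 0.078 + 0.172) ≈ 2.22391.
So M = m × MB = 2.22391 × 304 ≈ 676.0686 billion.

676.1 billion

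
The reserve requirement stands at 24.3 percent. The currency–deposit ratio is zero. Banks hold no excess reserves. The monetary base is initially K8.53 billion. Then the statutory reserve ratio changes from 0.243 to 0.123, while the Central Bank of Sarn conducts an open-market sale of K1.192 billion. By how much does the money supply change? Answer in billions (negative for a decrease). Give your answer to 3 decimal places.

K24.556 billion

Before: m₁ = 1 / (0.243) ≈ 4.11523, MB₁ = 8.53, so M₁ = 4.11523 × 8.53 ≈ 35.1029 billion.
After: m₂ = 1 / (0.123) ≈ 8.13008, MB₂ = 8.53 − 1.192 = 7.338, so M₂ = 8.13008 × 7.338 ≈ 59.6585 billion.
ΔM = M₂ − M₁ = 59.6585 − 35.1029 = 24.5556 billion.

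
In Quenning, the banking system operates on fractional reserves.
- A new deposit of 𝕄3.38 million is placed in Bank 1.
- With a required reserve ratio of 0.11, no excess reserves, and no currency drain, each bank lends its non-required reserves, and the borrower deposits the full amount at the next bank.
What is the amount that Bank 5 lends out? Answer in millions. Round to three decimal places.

𝕄1.887 million

Each bank lends a fraction (1 − rr) = 0.8900 of the deposit it receives, so Bank 5 receives 3.38·0.8900^4 and lends 3.38·0.8900^5 ≈ 1.8874 million.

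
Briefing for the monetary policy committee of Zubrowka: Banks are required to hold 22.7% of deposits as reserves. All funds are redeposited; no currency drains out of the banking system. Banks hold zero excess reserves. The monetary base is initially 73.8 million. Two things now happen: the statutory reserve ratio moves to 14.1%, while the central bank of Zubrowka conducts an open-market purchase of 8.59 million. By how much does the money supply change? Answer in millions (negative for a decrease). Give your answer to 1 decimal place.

259.2 million

Before: m₁ = 1 / (0.227) ≈ 4.4053, MB₁ = 73.8, so M₁ = 4.4053 × 73.8 ≈ 325.1111 million.
After: m₂ = 1 / (0.141) ≈ 7.0922, MB₂ = 73.8 + 8.59 = 82.39, so M₂ = 7.0922 × 82.39 ≈ 584.3264 million.
ΔM = M₂ − M₁ = 584.3264 − 325.1111 = 259.2153 million.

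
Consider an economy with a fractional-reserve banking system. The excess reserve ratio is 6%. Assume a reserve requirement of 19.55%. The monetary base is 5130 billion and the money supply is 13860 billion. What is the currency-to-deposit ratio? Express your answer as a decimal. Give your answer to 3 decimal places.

0.182

Using m = M/MB = 13860/5130 ≈ 2.701754. From m = (1 + c)/(c + rr + e), rearranging gives 1 + c = m·(c + rr + e), so c·(1 − m) = m·(rr + e) − 1.
Hence c = [m·(rr + e) − 1]/(1 − m) = [2.701754 × (0.1955 + 0.06) − 1] / (1 − 2.701754) ≈ 0.181990.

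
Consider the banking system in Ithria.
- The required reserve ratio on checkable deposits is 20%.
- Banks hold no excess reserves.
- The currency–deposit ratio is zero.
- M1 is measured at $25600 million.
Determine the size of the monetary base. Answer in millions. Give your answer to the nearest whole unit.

$5120 million

With no currency drain and no excess reserves, the money multiplier is m = 1/rr = 1/0.2 = 5.
The monetary base is MB = M / m = 25600 / 5 = 5120 million.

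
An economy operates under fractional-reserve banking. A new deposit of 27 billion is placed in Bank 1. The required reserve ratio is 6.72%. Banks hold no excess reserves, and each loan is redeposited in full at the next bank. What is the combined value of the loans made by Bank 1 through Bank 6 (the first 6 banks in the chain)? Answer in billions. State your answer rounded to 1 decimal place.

Bank i lends (1 − rr)^i of the original deposit: Bank 1 lends 27·0.9328 = 25.1856, Bank 2 lends 27·0.9328² ≈ 23.4931, and so on.
Summing a geometric series: total = 27·[0.9328·(1 − 0.9328^6) / (1 − 0.9328)] ≈ 127.8896 billion.

127.9 billion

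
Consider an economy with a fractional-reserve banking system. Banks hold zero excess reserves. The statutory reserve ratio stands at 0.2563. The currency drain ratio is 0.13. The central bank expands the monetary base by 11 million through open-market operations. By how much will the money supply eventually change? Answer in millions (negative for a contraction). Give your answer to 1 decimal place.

32.2 million

The money multiplier is m = (1 + c) / (rr + c) = (1 + 0.13) / (0.2563 + 0.13) ≈ 2.9252.
The purchase adds 11 million of base, so ΔM = m × ΔMB = 2.9252 × (+11) = 32.1772 million.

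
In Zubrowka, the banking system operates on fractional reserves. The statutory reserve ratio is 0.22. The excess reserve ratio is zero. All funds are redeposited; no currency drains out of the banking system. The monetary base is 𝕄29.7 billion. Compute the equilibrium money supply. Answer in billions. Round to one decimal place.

𝕄135.0 billion

With no currency drain or excess reserves, the money multiplier is m = 1/rr = 1/0.22 ≈ 4.5455.
Money supply M = m × MB = 4.5455 × 29.7 ≈ 135.0013 billion.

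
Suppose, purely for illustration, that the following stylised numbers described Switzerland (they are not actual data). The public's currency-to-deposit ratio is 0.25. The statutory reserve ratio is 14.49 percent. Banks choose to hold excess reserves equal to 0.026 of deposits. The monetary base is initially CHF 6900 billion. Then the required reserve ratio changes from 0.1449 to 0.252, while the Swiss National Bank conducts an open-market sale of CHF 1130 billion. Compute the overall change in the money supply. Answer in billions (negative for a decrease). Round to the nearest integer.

-6832 billion

Before: m₁ = (1 + 0.25) / (0.1449 + 0.026 + 0.25) ≈ 2.96983, MB₁ = 6900, so M₁ = 2.96983 × 6900 = 20491.827 billion.
After: m₂ = (1 + 0.25) / (0.252 + 0.026 + 0.25) ≈ 2.36742, MB₂ = 6900 − 1130 = 5770, so M₂ = 2.36742 × 5770 = 13660.0134 billion.
ΔM = M₂ − M₁ = 13660.0134 − 20491.827 = -6831.8136 billion.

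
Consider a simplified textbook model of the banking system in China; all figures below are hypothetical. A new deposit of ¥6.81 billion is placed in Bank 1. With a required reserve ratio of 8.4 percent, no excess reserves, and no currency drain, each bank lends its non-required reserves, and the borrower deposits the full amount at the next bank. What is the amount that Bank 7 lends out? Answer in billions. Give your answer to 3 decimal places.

Each bank lends a fraction (1 − rr) = 0.9160 of the deposit it receives, so Bank 7 receives 6.81·0.9160^6 and lends 6.81·0.9160^7 ≈ 3.6848 billion.

¥3.685 billion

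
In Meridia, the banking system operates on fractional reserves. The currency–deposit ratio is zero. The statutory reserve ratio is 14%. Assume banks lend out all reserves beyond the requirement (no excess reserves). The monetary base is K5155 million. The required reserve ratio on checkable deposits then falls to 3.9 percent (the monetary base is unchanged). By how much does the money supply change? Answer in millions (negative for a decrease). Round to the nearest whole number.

Initially m₁ = 1 / (0.14) ≈ 7.14286, so M₁ = 7.14286 × 5155 = 36821.4433 million.
After the change m₂ = 1 / (0.039) ≈ 25.64103, so M₂ = 25.64103 × 5155 ≈ 132179.5096 million.
ΔM = M₂ − M₁ = 132179.5096 − 36821.4433 = 95358.0663 million.

K95358 million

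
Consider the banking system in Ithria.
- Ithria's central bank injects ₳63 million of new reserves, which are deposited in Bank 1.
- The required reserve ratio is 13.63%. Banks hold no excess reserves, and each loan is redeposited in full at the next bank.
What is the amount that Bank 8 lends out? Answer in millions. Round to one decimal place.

Each bank lends a fraction (1 − rr) = 0.8637 of the deposit it receives, so Bank 8 receives 63·0.8637^7 and lends 63·0.8637^8 ≈ 19.5094 million.

₳19.5 million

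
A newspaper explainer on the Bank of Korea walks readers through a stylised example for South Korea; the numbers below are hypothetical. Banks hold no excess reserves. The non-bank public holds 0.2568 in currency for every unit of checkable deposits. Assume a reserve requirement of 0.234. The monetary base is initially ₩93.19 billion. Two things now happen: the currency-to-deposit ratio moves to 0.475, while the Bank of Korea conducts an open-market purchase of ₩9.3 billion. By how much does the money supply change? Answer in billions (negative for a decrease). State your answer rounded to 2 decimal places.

Before: m₁ = (1 + 0.2568) / (0.234 + 0.2568) ≈ 2.560717, MB₁ = 93.19, so M₁ = 2.560717 × 93.19 ≈ 238.6332 billion.
After: m₂ = (1 + 0.475) / (0.234 + 0.475) ≈ 2.080395, MB₂ = 93.19 + 9.3 = 102.49, so M₂ = 2.080395 × 102.49 ≈ 213.2197 billion.
ΔM = M₂ − M₁ = 213.2197 − 238.6332 = -25.4135 billion.

-25.41 billion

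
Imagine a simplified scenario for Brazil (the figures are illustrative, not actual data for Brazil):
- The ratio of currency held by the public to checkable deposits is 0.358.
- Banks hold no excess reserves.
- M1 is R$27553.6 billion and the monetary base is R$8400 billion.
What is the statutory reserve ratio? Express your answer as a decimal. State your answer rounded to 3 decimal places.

Using m = M/MB = 27553.6/8400 ≈ 3.280190. Since m = (1 + c)/(c + rr + e), the denominator satisfies c + rr + e = (1 + c)/m = (1 + 0.358) / 3.280190 ≈ 0.414000.
With c = 0.358 and e = 0, the statutory reserve ratio is 0.414000 − 0.358 − 0 = 0.056.

0.056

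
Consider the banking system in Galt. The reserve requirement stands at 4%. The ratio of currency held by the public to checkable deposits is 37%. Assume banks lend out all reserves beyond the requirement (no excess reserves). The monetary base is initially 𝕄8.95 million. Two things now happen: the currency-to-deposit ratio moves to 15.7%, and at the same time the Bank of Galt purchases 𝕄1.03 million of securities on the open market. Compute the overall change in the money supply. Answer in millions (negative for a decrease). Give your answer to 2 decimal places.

𝕄28.71 million

Before: m₁ = (1 + 0.37) / (0.04 + 0.37) ≈ 3.3415, MB₁ = 8.95, so M₁ = 3.3415 × 8.95 ≈ 29.9064 million.
After: m₂ = (1 + 0.157) / (0.04 + 0.157) ≈ 5.8731, MB₂ = 8.95 + 1.03 = 9.98, so M₂ = 5.8731 × 9.98 ≈ 58.6135 million.
ΔM = M₂ − M₁ = 58.6135 − 29.9064 = 28.7071 million.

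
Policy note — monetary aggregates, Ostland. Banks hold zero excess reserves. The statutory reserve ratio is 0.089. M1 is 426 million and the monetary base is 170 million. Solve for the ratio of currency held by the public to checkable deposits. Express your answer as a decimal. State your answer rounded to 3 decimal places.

Using m = M/MB = 426/170 ≈ 2.505882. From m = (1 + c)/(c + rr + e), rearranging gives 1 + c = m·(c + rr + e), so c·(1 − m) = m·(rr + e) − 1.
Hence c = [m·(rr + e) − 1]/(1 − m) = [2.505882 × (0.089 + 0) − 1] / (1 − 2.505882) ≈ 0.515961.

0.516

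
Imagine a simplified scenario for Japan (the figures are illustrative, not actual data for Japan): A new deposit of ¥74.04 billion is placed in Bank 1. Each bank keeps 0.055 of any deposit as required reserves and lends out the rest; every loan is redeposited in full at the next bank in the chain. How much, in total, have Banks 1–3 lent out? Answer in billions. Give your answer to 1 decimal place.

Bank i lends (1 − rr)^i of the original deposit: Bank 1 lends 74.04·0.9450 = 69.9678, Bank 2 lends 74.04·0.9450² ≈ 66.1196, and so on.
Summing a geometric series: total = 74.04·[0.9450·(1 − 0.9450^3) / (1 − 0.9450)] ≈ 198.5704 billion.

¥198.6 billion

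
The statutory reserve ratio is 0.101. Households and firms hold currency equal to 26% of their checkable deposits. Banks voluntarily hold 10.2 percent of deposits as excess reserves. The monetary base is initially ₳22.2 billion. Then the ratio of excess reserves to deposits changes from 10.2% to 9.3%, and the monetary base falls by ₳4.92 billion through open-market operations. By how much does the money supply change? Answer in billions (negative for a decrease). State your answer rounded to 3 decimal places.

Before: m₁ = (1 + 0.26) / (0.101 + 0.102 + 0.26) ≈ 2.721382, MB₁ = 22.2, so M₁ = 2.721382 × 22.2 ≈ 60.4147 billion.
After: m₂ = (1 + 0.26) / (0.101 + 0.093 + 0.26) ≈ 2.775330, MB₂ = 22.2 − 4.92 = 17.28, so M₂ = 2.775330 × 17.28 ≈ 47.9577 billion.
ΔM = M₂ − M₁ = 47.9577 − 60.4147 = -12.457 billion.

-12.457 billion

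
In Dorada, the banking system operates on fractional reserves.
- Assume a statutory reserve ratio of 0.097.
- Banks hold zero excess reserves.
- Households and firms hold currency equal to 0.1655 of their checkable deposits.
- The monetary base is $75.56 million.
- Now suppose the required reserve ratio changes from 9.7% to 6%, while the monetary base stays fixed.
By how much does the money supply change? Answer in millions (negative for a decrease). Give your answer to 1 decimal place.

$55.0 million

Initially m₁ = (1 + 0.1655) / (0.097 + 0.1655) = 4.44, so M₁ = 4.44 × 75.56 = 335.4864 million.
After the change m₂ = (1 + 0.1655) / (0.06 + 0.1655) ≈ 5.1685, so M₂ = 5.1685 × 75.56 ≈ 390.5319 million.
ΔM = M₂ − M₁ = 390.5319 − 335.4864 = 55.0455 million.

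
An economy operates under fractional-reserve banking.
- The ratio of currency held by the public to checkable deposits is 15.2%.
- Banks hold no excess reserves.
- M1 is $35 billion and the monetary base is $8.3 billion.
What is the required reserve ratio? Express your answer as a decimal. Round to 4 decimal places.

Using m = M/MB = 35/8.3 ≈ 4.216867. Since m = (1 + c)/(c + rr + e), the denominator satisfies c + rr + e = (1 + c)/m = (1 + 0.152) / 4.216867 ≈ 0.273189.
With c = 0.152 and e = 0, the required reserve ratio is 0.273189 − 0.152 − 0 = 0.121189.

0.1212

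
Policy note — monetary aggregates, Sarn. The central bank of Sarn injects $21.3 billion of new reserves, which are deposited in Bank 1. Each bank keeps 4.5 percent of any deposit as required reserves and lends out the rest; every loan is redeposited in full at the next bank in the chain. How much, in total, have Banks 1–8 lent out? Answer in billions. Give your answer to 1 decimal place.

Bank i lends (1 − rr)^i of the original deposit: Bank 1 lends 21.3·0.9550 = 20.3415, Bank 2 lends 21.3·0.9550² ≈ 19.4261, and so on.
Summing a geometric series: total = 21.3·[0.9550·(1 − 0.9550^8) / (1 − 0.9550)] ≈ 139.2833 billion.

$139.3 billion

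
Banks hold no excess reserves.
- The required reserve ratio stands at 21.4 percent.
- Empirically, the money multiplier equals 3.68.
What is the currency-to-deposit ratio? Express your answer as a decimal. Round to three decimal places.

0.079

Using m = 3.68. From m = (1 + c)/(c + rr + e), rearranging gives 1 + c = m·(c + rr + e), so c·(1 − m) = m·(rr + e) − 1.
Hence c = [m·(rr + e) − 1]/(1 − m) = [3.68 × (0.214 + 0) − 1] / (1 − 3.68) ≈ 0.079284.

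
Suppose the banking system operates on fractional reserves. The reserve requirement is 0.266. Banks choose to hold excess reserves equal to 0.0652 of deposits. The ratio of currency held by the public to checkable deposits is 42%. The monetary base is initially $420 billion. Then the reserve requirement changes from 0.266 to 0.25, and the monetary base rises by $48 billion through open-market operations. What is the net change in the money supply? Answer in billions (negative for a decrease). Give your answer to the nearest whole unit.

Before: m₁ = (1 + 0.42) / (0.266 + 0.0652 + 0.42) ≈ 1.8903, MB₁ = 420, so M₁ = 1.8903 × 420 = 793.926 billion.
After: m₂ = (1 + 0.42) / (0.25 + 0.0652 + 0.42) ≈ 1.9314, MB₂ = 420 + 48 = 468, so M₂ = 1.9314 × 468 = 903.8952 billion.
ΔM = M₂ − M₁ = 903.8952 − 793.926 = 109.9692 billion.

$110 billion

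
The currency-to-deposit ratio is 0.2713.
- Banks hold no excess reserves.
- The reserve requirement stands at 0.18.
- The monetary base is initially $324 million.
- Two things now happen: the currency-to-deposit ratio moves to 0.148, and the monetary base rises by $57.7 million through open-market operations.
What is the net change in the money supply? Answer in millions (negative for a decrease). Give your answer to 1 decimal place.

$423.3 million

Before: m₁ = (1 + 0.2713) / (0.18 + 0.2713) ≈ 2.81697, MB₁ = 324, so M₁ = 2.81697 × 324 ≈ 912.6983 million.
After: m₂ = (1 + 0.148) / (0.18 + 0.148) = 3.5, MB₂ = 324 + 57.7 = 381.7, so M₂ = 3.5 × 381.7 = 1335.95 million.
ΔM = M₂ − M₁ = 1335.95 − 912.6983 = 423.2517 million.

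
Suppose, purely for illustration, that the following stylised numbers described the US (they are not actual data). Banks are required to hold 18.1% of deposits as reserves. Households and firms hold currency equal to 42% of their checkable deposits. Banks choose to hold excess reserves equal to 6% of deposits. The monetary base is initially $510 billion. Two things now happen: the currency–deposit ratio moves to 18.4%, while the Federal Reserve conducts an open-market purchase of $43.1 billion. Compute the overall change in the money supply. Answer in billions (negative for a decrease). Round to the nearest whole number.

Before: m₁ = (1 + 0.42) / (0.181 + 0.06 + 0.42) ≈ 2.1483, MB₁ = 510, so M₁ = 2.1483 × 510 = 1095.633 billion.
After: m₂ = (1 + 0.184) / (0.181 + 0.06 + 0.184) ≈ 2.7859, MB₂ = 510 + 43.1 = 553.1, so M₂ = 2.7859 × 553.1 ≈ 1540.8813 billion.
ΔM = M₂ − M₁ = 1540.8813 − 1095.633 = 445.2483 billion.

$445 billion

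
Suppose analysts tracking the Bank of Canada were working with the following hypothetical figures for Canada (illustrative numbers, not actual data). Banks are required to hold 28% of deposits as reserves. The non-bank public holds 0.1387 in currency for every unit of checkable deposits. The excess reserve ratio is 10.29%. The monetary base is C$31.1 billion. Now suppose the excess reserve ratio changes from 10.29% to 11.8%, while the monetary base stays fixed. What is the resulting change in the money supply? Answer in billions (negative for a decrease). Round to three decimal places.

-1.910 billion

Initially m₁ = (1 + 0.1387) / (0.28 + 0.1029 + 0.1387) ≈ 2.183090, so M₁ = 2.183090 × 31.1 ≈ 67.8941 billion.
After the change m₂ = (1 + 0.1387) / (0.28 + 0.118 + 0.1387) ≈ 2.121669, so M₂ = 2.121669 × 31.1 ≈ 65.9839 billion.
ΔM = M₂ − M₁ = 65.9839 − 67.8941 = -1.9102 billion.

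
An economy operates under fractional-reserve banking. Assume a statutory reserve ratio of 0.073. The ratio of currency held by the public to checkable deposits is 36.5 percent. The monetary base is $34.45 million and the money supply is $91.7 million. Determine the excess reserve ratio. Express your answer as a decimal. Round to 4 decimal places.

Using m = M/MB = 91.7/34.45 ≈ 2.661829. Since m = (1 + c)/(c + rr + e), the denominator satisfies c + rr + e = (1 + c)/m = (1 + 0.365) / 2.661829 ≈ 0.512805.
With c = 0.365 and rr = 0.073, the excess reserve ratio is 0.512805 − 0.365 − 0.073 = 0.074805.

0.0748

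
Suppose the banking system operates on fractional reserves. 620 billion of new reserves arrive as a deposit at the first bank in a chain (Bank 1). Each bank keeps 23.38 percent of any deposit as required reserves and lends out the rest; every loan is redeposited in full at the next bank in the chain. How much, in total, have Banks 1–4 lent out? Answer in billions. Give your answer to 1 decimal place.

Bank i lends (1 − rr)^i of the original deposit: Bank 1 lends 620·0.7662 = 475.0440, Bank 2 lends 620·0.7662² ≈ 363.9787, and so on.
Summing a geometric series: total = 620·[0.7662·(1 − 0.7662^4) / (1 − 0.7662)] ≈ 1331.5814 billion.

1331.6 billion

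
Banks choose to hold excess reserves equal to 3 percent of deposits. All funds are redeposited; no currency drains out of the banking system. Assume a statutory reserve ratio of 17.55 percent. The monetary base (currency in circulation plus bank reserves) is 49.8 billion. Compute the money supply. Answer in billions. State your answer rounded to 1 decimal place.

The money multiplier is m = 1 / (rr + e) = 1 / (0.1755 + 0.03) ≈ 4.8662.
So M = m × MB = 4.8662 × 49.8 ≈ 242.3368 billion.

242.3 billion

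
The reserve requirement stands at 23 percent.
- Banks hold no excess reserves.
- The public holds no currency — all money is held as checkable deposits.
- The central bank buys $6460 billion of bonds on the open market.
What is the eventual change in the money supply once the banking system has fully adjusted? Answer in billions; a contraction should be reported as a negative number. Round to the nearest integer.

$28087 billion

The simple money multiplier is m = 1/rr = 1/0.23 ≈ 4.34783.
An open-market purchase increases the monetary base by 6460 billion, so ΔM = m × ΔMB = 4.34783 × 6460 = 28086.9818 billion.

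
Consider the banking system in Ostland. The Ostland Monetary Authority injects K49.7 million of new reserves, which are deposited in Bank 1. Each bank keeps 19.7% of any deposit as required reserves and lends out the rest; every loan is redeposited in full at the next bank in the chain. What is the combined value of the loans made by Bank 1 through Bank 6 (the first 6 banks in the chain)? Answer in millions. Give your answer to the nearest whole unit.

K148 million

Bank i lends (1 − rr)^i of the original deposit: Bank 1 lends 49.7·0.8030 = 39.9091, Bank 2 lends 49.7·0.8030² ≈ 32.0470, and so on.
Summing a geometric series: total = 49.7·[0.8030·(1 − 0.8030^6) / (1 − 0.8030)] ≈ 148.2719 million.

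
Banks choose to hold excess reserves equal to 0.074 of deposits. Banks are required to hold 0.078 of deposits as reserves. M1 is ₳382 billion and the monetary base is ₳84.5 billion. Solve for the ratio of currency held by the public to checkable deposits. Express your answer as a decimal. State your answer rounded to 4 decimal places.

0.0889

Using m = M/MB = 382/84.5 ≈ 4.520710. From m = (1 + c)/(c + rr + e), rearranging gives 1 + c = m·(c + rr + e), so c·(1 − m) = m·(rr + e) − 1.
Hence c = [m·(rr + e) − 1]/(1 − m) = [4.520710 × (0.078 + 0.074) − 1] / (1 − 4.520710) ≈ 0.088861.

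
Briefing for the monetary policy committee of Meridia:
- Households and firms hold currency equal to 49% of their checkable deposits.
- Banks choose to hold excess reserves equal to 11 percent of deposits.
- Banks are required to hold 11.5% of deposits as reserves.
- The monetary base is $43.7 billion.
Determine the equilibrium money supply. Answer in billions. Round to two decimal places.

The money multiplier is m = (1 + c) / (rr + e + c) = (1 + 0.49) / (0.115 + 0.11 + 0.49) ≈ 2.08392.
So M = m × MB = 2.08392 × 43.7 ≈ 91.0673 billion.

$91.07 billion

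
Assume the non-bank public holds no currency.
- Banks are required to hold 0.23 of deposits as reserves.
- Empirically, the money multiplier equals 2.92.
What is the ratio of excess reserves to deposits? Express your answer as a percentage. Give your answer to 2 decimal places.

11.25%

Using m = 2.92. Since m = (1 + c)/(c + rr + e), the denominator satisfies c + rr + e = (1 + c)/m = (1 + 0) / 2.92 ≈ 0.342466.
With c = 0 and rr = 0.23, the ratio of excess reserves to deposits is 0.342466 − 0 − 0.23 = 0.112466.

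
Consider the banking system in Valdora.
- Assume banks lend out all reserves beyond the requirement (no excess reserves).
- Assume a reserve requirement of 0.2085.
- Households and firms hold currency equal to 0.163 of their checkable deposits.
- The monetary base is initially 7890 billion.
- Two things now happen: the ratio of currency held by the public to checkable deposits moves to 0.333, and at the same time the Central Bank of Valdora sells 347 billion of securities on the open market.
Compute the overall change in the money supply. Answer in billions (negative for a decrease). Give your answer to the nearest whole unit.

Before: m₁ = (1 + 0.163) / (0.2085 + 0.163) ≈ 3.13055, MB₁ = 7890, so M₁ = 3.13055 × 7890 = 24700.0395 billion.
After: m₂ = (1 + 0.333) / (0.2085 + 0.333) ≈ 2.46168, MB₂ = 7890 − 347 = 7543, so M₂ = 2.46168 × 7543 ≈ 18568.4522 billion.
ΔM = M₂ − M₁ = 18568.4522 − 24700.0395 = -6131.5873 billion.

-6132 billion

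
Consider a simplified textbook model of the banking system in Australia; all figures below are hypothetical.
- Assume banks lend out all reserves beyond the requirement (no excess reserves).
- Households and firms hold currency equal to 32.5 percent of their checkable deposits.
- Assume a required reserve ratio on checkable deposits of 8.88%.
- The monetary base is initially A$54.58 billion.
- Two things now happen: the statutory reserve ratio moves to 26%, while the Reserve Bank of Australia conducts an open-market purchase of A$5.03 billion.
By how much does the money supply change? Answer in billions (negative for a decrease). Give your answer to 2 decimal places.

Before: m₁ = (1 + 0.325) / (0.0888 + 0.325) ≈ 3.20203, MB₁ = 54.58, so M₁ = 3.20203 × 54.58 ≈ 174.7668 billion.
After: m₂ = (1 + 0.325) / (0.26 + 0.325) ≈ 2.26496, MB₂ = 54.58 + 5.03 = 59.61, so M₂ = 2.26496 × 59.61 ≈ 135.0143 billion.
ΔM = M₂ − M₁ = 135.0143 − 174.7668 = -39.7525 billion.

-39.75 billion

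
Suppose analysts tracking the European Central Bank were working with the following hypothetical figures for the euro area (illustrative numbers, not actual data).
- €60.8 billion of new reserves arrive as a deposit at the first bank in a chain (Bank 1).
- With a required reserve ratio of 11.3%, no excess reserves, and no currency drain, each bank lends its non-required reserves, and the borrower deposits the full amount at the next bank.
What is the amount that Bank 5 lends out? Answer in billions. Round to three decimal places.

Each bank lends a fraction (1 − rr) = 0.8870 of the deposit it receives, so Bank 5 receives 60.8·0.8870^4 and lends 60.8·0.8870^5 ≈ 33.3827 billion.

€33.383 billion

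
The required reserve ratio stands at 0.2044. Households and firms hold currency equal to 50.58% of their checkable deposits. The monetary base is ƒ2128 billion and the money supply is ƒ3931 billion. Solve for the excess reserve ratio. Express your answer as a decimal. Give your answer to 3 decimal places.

0.105

Using m = M/MB = 3931/2128 ≈ 1.847274. Since m = (1 + c)/(c + rr + e), the denominator satisfies c + rr + e = (1 + c)/m = (1 + 0.5058) / 1.847274 ≈ 0.815147.
With c = 0.5058 and rr = 0.2044, the excess reserve ratio is 0.815147 − 0.5058 − 0.2044 = 0.104947.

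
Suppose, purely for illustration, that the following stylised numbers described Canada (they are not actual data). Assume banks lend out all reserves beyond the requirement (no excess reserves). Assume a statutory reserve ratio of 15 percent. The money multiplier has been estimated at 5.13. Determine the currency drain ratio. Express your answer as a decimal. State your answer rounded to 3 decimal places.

Using m = 5.13. From m = (1 + c)/(c + rr + e), rearranging gives 1 + c = m·(c + rr + e), so c·(1 − m) = m·(rr + e) − 1.
Hence c = [m·(rr + e) − 1]/(1 − m) = [5.13 × (0.15 + 0) − 1] / (1 − 5.13) ≈ 0.055811.

0.056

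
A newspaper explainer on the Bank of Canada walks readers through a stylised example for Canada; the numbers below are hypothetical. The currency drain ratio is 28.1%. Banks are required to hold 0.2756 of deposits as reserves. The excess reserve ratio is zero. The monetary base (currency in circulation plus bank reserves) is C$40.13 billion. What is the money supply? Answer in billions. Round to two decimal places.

The money multiplier is m = (1 + c) / (rr + c) = (1 + 0.281) / (0.2756 + 0.281) ≈ 2.30147.
So M = m × MB = 2.30147 × 40.13 ≈ 92.358 billion.

C$92.36 billion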